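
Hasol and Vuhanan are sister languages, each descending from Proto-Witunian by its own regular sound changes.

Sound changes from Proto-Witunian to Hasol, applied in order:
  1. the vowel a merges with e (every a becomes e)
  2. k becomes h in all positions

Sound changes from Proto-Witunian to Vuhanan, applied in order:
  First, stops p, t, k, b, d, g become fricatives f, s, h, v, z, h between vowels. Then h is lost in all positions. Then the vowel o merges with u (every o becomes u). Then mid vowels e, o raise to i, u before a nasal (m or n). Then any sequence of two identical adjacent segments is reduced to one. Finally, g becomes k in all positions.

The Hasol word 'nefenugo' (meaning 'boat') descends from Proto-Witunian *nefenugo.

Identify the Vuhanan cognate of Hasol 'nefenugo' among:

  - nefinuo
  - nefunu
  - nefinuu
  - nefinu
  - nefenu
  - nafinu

Vuhanan: *nefenugo
  nefenugo → nefenuho   [intervocalic lenition]
  nefenuho → nefenuo   [h-loss]
  nefenuo → nefenuu   [vowel merger]
  nefenuu → nefinuu   [pre-nasal raising]
  nefinuu → nefinu   [degemination]
  nefinu (rule 6 does not apply)
  giving Vuhanan nefinu.

nefinu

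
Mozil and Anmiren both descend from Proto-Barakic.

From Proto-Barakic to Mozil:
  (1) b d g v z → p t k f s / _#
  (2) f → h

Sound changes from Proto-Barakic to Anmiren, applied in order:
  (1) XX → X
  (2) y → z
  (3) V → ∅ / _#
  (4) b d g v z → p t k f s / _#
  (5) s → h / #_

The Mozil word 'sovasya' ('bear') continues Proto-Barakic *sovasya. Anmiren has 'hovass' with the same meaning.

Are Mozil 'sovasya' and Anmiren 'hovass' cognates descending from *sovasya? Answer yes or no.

yes

Derive the expected Anmiren reflex of *sovasya:
Anmiren: *sovasya > sovasza > sovasz > sovass > hovass  (by unconditioned shift, apocope, final devoicing, debuccalisation)
Anmiren 'hovass' matches the regular reflex exactly, so the pair is cognate.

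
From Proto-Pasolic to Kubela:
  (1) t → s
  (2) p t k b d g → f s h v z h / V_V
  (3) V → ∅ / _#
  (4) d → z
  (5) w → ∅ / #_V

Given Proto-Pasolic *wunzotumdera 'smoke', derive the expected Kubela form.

Kubela: *wunzotumdera
  wunzotumdera → wunzosumdera   [unconditioned shift]
  wunzosumdera (rule 2 does not apply)
  wunzosumdera → wunzosumder   [apocope]
  wunzosumder → wunzosumzer   [unconditioned shift]
  wunzosumzer → unzosumzer   [glide loss]
  giving Kubela unzosumzer.

unzosumzer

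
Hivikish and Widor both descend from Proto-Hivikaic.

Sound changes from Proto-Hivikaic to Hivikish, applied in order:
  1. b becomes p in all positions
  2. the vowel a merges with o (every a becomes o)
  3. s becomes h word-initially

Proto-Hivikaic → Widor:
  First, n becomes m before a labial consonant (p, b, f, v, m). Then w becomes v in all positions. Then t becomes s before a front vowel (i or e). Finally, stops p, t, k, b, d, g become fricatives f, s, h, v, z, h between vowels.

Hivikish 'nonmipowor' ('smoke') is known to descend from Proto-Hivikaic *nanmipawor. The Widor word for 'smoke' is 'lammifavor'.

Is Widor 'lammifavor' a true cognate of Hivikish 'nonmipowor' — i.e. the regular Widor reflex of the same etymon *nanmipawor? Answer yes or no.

no

Derive the expected Widor reflex of *nanmipawor:
Widor: *nanmipawor
  nanmipawor → nammipawor   [nasal place assimilation]
  nammipawor → nammipavor   [unconditioned shift]
  nammipavor (rule 3 does not apply)
  nammipavor → nammifavor   [intervocalic lenition]
  giving Widor nammifavor.
The regular Widor reflex would be 'nammifavor', but the attested form is 'lammifavor'. The correspondence is irregular, so they are not cognates (the Widor form has a different source).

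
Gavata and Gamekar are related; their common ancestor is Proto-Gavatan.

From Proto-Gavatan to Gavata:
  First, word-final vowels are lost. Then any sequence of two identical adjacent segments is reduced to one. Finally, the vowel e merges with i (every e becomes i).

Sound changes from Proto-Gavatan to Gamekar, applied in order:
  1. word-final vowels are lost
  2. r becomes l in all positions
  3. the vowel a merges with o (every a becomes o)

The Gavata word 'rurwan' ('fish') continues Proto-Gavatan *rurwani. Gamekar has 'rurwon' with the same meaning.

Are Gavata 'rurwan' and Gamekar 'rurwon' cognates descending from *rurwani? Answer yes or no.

no

Derive the expected Gamekar reflex of *rurwani:
Gamekar: *rurwani > rurwan > lulwan > lulwon  (by apocope, unconditioned shift, vowel merger)
The regular Gamekar reflex would be 'lulwon', but the attested form is 'rurwon'. The correspondence is irregular, so they are not cognates (the Gamekar form has a different source).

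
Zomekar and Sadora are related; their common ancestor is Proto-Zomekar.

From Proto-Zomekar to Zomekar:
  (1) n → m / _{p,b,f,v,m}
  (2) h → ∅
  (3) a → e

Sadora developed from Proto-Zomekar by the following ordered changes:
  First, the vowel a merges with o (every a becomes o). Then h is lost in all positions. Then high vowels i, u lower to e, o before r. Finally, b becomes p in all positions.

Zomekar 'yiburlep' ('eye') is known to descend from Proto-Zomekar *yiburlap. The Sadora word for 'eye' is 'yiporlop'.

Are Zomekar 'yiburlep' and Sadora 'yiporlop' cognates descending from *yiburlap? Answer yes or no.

yes

Derive the expected Sadora reflex of *yiburlap:
Sadora: *yiburlap > yiburlop > yiborlop > yiporlop  (by vowel merger, pre-rhotic lowering, unconditioned shift)
Sadora 'yiporlop' matches the regular reflex exactly, so the pair is cognate.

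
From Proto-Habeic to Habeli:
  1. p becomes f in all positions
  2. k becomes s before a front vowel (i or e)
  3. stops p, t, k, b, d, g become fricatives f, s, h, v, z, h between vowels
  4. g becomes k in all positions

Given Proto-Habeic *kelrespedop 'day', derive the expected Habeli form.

Habeli: *kelrespedop
  kelrespedop → kelresfedof   [unconditioned shift]
  kelresfedof → selresfedof   [palatalisation]
  selresfedof → selresfezof   [intervocalic lenition]
  selresfezof (rule 4 does not apply)
  giving Habeli selresfezof.

selresfezof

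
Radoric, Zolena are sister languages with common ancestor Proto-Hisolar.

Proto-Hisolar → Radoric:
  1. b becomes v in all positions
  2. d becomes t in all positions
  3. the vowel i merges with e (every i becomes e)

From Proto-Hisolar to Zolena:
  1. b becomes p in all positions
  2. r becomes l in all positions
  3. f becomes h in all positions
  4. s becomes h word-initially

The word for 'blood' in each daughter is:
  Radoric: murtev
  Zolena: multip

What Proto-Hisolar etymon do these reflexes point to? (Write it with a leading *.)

Position 3: Radoric has r, Zolena has l. Radoric preserves r here (none of its changes turn any other segment into r), so the proto-segment is *r.
Position 5: Radoric has e, Zolena has i. Zolena preserves i here (none of its changes turn any other segment into i), so the proto-segment is *i.
Continuing position by position gives *murtib; check it forward:
Radoric: *murtib > murtiv > murtev  (by unconditioned shift, vowel merger)
Zolena: *murtib > murtip > multip  (by unconditioned shift, unconditioned shift)
Only *murtib yields all of Radoric murtev, Zolena multip.

*murtib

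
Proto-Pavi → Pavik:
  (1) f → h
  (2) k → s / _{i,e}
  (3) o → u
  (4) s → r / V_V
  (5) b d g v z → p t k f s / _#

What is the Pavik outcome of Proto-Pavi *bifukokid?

bihukurit

Pavik: start from *bifukokid.
  rule 1 (unconditioned shift): bifukokid → bihukokid
  rule 2 (palatalisation): bihukokid → bihukosid
  rule 3 (vowel merger): bihukosid → bihukusid
  rule 4 (rhotacism): bihukusid → bihukurid
  rule 5 (final devoicing): bihukurid → bihukurit
  ⇒ Pavik bihukurit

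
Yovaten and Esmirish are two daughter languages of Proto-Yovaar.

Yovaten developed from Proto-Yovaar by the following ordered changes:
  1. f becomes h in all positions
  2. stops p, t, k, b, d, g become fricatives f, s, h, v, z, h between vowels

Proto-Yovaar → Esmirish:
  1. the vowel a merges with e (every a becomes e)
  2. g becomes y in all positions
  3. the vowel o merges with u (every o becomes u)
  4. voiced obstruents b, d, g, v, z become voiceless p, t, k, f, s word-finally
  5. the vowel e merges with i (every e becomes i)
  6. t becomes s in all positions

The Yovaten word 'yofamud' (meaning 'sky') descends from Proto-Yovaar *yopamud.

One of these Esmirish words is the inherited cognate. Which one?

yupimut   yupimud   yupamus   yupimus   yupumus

yupimus

Esmirish: *yopamud > yopemud > yupemud > yupemut > yupimut > yupimus  (by vowel merger, vowel merger, final devoicing, vowel merger, unconditioned shift)
Among the options, 'yupimus' alone shows every Esmirish change applied in order.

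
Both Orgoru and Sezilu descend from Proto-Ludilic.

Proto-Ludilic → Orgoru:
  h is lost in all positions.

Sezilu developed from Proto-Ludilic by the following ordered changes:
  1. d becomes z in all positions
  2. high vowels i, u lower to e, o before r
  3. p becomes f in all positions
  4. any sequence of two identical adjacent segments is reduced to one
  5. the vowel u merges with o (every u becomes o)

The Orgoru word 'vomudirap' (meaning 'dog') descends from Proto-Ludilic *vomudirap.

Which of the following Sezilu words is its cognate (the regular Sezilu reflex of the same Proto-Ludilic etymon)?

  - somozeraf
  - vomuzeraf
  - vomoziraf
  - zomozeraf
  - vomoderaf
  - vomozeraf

Sezilu: start from *vomudirap.
  rule 1 (unconditioned shift): vomudirap → vomuzirap
  rule 2 (pre-rhotic lowering): vomuzirap → vomuzerap
  rule 3 (unconditioned shift): vomuzerap → vomuzeraf
  rule 4: no change — vomuzeraf
  rule 5 (vowel merger): vomuzeraf → vomozeraf
  ⇒ Sezilu vomozeraf

vomozeraf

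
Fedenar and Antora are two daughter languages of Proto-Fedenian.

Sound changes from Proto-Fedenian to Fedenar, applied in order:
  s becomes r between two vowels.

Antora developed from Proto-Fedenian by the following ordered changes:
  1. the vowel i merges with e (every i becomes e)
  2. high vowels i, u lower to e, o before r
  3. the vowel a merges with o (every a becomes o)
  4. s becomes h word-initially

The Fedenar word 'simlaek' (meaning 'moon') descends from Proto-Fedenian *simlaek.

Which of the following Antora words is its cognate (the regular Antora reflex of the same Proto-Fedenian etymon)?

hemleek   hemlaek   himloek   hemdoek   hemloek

hemloek

Antora: *simlaek
  simlaek → semlaek   [vowel merger]
  semlaek (rule 2 does not apply)
  semlaek → semloek   [vowel merger]
  semloek → hemloek   [debuccalisation]
  giving Antora hemloek.
Among the options, 'hemloek' alone shows every Antora change applied in order.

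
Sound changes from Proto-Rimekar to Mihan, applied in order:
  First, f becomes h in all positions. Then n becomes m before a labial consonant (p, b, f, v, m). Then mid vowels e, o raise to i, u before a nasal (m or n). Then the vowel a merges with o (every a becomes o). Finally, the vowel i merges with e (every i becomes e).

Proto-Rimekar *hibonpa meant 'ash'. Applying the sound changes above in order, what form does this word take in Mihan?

hebumpo

Mihan: start from *hibonpa.
  rule 1: no change — hibonpa
  rule 2 (nasal place assimilation): hibonpa → hibompa
  rule 3 (pre-nasal raising): hibompa → hibumpa
  rule 4 (vowel merger): hibumpa → hibumpo
  rule 5 (vowel merger): hibumpo → hebumpo
  ⇒ Mihan hebumpo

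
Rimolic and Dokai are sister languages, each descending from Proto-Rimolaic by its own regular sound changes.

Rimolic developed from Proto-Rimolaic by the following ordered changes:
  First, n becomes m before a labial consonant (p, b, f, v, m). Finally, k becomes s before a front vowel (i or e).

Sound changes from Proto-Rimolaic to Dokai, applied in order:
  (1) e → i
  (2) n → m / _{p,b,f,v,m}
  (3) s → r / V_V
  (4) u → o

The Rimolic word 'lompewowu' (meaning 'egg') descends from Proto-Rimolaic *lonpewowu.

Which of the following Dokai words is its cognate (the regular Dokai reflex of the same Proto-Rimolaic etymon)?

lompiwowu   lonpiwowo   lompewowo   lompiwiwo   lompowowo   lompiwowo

Dokai: start from *lonpewowu.
  rule 1 (vowel merger): lonpewowu → lonpiwowu
  rule 2 (nasal place assimilation): lonpiwowu → lompiwowu
  rule 3: no change — lompiwowu
  rule 4 (vowel merger): lompiwowu → lompiwowo
  ⇒ Dokai lompiwowo
Only 'lompiwowo' matches the regular Dokai development of *lonpewowu.

lompiwowo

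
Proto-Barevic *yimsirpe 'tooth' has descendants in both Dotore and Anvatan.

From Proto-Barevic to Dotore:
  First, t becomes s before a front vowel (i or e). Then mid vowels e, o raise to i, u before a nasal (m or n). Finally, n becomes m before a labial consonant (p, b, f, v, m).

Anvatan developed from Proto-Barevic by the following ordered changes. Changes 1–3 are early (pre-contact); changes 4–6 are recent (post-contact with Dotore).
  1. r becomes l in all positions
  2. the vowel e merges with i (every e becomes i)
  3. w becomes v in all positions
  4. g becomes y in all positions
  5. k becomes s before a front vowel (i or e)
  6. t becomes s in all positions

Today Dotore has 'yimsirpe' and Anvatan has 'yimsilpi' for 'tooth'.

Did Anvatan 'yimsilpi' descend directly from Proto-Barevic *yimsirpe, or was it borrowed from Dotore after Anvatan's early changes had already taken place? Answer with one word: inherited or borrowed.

If inherited, *yimsirpe would pass through all of Anvatan's changes:
Anvatan: *yimsirpe > yimsilpe > yimsilpi  (by unconditioned shift, vowel merger)
If borrowed from Dotore 'yimsirpe' after the early changes, it would undergo only the recent ones:
  rule 4 (unconditioned shift): no change (yimsirpe)
  rule 5 (palatalisation): no change (yimsirpe)
  rule 6 (unconditioned shift): no change (yimsirpe)
  ⇒ as a loan: yimsirpe
Anvatan 'yimsilpi' matches the inherited outcome exactly, so it is an inherited cognate, not a loan.

inherited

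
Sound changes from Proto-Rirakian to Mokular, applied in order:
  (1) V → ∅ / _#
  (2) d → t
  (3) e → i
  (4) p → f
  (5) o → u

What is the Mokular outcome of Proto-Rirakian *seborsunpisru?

Mokular: start from *seborsunpisru.
  rule 1 (apocope): seborsunpisru → seborsunpisr
  rule 2: no change — seborsunpisr
  rule 3 (vowel merger): seborsunpisr → siborsunpisr
  rule 4 (unconditioned shift): siborsunpisr → siborsunfisr
  rule 5 (vowel merger): siborsunfisr → sibursunfisr
  ⇒ Mokular sibursunfisr

sibursunfisr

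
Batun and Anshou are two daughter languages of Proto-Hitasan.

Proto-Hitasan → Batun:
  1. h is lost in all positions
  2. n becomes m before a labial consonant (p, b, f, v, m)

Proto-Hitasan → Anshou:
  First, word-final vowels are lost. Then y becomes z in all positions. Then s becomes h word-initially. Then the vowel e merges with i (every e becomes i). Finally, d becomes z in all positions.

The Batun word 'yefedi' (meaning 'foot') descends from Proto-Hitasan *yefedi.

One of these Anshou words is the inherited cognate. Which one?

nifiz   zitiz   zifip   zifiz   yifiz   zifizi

Anshou: *yefedi > yefed > zefed > zifid > zifiz  (by apocope, unconditioned shift, vowel merger, unconditioned shift)
Only 'zifiz' matches the regular Anshou development of *yefedi.

zifiz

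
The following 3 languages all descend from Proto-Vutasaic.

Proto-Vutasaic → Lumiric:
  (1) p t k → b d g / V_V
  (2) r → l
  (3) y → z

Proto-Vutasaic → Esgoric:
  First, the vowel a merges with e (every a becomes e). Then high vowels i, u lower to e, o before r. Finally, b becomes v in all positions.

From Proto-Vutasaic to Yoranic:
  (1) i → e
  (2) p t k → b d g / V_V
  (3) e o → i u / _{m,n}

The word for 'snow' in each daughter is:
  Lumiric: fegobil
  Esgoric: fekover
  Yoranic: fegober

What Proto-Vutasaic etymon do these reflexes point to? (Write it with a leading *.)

Position 6: Lumiric has i, Esgoric has e, Yoranic has e. Lumiric preserves i here (none of its changes turn any other segment into i), so the proto-segment is *i.
Position 3: Lumiric has g, Esgoric has k, Yoranic has g. Esgoric preserves k here (none of its changes turn any other segment into k), so the proto-segment is *k.
Position 5: Lumiric has b, Esgoric has v, Yoranic has b. Taking the neighbouring segments as reconstructed: Lumiric b could go back to *p or *b; Esgoric v could go back to *b or *v; Yoranic b could go back to *p or *b — the one source consistent with every daughter is *b.
This points to *fekobir. Verify forward in each daughter:
Lumiric: *fekobir
  fekobir → fegobir   [intervocalic voicing]
  fegobir → fegobil   [unconditioned shift]
  fegobil (rule 3 does not apply)
  giving Lumiric fegobil.
Esgoric: start from *fekobir.
  rule 1: no change — fekobir
  rule 2 (pre-rhotic lowering): fekobir → fekober
  rule 3 (unconditioned shift): fekober → fekover
  ⇒ Esgoric fekover
Yoranic: *fekobir > fekober > fegober  (by vowel merger, intervocalic voicing)
*fekobir is the unique common source.

*fekobir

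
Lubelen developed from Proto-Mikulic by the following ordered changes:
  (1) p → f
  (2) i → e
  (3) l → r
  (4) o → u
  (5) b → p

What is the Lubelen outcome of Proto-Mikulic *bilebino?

perepenu

Lubelen: *bilebino > belebeno > berebeno > berebenu > perepenu  (by vowel merger, unconditioned shift, vowel merger, unconditioned shift)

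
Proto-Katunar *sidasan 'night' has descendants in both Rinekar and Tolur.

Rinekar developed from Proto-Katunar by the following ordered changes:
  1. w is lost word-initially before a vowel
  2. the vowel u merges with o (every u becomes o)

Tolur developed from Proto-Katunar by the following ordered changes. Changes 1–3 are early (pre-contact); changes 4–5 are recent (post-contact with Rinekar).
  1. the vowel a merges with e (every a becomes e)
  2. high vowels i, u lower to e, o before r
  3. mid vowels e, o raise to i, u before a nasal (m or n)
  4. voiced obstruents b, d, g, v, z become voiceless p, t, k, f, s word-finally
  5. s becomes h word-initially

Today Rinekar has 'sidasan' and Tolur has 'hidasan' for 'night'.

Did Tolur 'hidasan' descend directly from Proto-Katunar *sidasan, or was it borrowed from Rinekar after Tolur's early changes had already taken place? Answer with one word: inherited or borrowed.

If inherited, *sidasan would pass through all of Tolur's changes:
Tolur: start from *sidasan.
  rule 1 (vowel merger): sidasan → sidesen
  rule 2: no change — sidesen
  rule 3 (pre-nasal raising): sidesen → sidesin
  rule 4: no change — sidesin
  rule 5 (debuccalisation): sidesin → hidesin
  ⇒ Tolur hidesin
If borrowed from Rinekar 'sidasan' after the early changes, it would undergo only the recent ones:
  rule 4 (final devoicing): no change (sidasan)
  rule 5 (debuccalisation): sidasan → hidasan
  ⇒ as a loan: hidasan
Tolur 'hidasan' matches the loan outcome 'hidasan', not the inherited 'hidesin' — it skipped the early Tolur changes, so it was borrowed from Rinekar.

borrowed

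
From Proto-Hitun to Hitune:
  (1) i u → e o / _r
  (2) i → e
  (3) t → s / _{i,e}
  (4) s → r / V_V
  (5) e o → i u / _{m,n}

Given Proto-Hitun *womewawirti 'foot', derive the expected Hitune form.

wumewawerse

Hitune: *womewawirti > womewawerti > womewawerte > womewawerse > wumewawerse  (by pre-rhotic lowering, vowel merger, palatalisation, pre-nasal raising)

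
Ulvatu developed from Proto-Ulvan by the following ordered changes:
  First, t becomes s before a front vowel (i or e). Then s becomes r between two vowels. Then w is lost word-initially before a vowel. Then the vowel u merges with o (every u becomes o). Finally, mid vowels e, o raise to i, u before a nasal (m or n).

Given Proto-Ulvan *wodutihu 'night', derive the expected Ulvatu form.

Ulvatu: *wodutihu > wodusihu > wodurihu > odurihu > odoriho  (by palatalisation, rhotacism, glide loss, vowel merger)

odoriho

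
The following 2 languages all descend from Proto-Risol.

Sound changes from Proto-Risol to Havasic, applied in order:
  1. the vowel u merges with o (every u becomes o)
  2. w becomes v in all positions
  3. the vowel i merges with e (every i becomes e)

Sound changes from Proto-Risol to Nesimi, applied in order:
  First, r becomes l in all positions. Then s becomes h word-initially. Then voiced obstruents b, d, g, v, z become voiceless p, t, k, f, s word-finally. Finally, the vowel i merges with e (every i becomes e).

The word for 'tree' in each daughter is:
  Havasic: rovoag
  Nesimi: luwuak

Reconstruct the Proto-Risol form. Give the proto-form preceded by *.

Position 3: Havasic has v, Nesimi has w. Nesimi preserves w here (none of its changes turn any other segment into w), so the proto-segment is *w.
Position 6: Havasic has g, Nesimi has k. Havasic preserves g here (none of its changes turn any other segment into g), so the proto-segment is *g.
Position 4: Havasic has o, Nesimi has u. Nesimi preserves u here (none of its changes turn any other segment into u), so the proto-segment is *u.
This points to *ruwuag. Verify forward in each daughter:
Havasic: *ruwuag
  ruwuag → rowoag   [vowel merger]
  rowoag → rovoag   [unconditioned shift]
  rovoag (rule 3 does not apply)
  giving Havasic rovoag.
Nesimi: *ruwuag > luwuag > luwuak  (by unconditioned shift, final devoicing)
*ruwuag is the unique common source.

*ruwuag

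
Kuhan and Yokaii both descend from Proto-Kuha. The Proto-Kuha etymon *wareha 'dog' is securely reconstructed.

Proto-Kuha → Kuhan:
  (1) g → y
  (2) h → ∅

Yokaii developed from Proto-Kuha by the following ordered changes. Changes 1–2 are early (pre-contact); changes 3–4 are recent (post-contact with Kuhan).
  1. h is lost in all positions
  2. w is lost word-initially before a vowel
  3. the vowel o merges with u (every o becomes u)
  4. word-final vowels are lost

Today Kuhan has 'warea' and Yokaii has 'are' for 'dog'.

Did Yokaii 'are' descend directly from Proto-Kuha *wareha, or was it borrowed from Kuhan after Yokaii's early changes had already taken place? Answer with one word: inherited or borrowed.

If inherited, *wareha would pass through all of Yokaii's changes:
Yokaii: start from *wareha.
  rule 1 (h-loss): wareha → warea
  rule 2 (glide loss): warea → area
  rule 3: no change — area
  rule 4 (apocope): area → are
  ⇒ Yokaii are
If borrowed from Kuhan 'warea' after the early changes, it would undergo only the recent ones:
  rule 3 (vowel merger): no change (warea)
  rule 4 (apocope): warea → ware
  ⇒ as a loan: ware
Yokaii 'are' matches the inherited outcome exactly, so it is an inherited cognate, not a loan.

inherited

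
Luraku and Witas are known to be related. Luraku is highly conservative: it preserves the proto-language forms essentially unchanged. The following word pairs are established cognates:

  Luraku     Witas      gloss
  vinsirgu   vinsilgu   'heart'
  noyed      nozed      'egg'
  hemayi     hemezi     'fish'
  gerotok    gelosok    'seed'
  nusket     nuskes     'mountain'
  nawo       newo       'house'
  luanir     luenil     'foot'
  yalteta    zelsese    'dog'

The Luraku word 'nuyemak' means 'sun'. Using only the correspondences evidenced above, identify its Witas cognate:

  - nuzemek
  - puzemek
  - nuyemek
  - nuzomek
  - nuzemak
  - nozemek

nuzemek

noyed ~ nozed — Luraku y corresponds to Witas z between vowels (before a front vowel).
hemayi ~ hemezi, nawo ~ newo — Luraku a corresponds to Witas e after a consonant, before a consonant other than r, m, n, p, b, f, v.
Applying these to Luraku 'nuyemak':
  nuyemak → nuzemak   (y→z between vowels (before a front vowel))
  nuzemak → nuzemek   (a→e after a consonant, before a consonant other than r, m, n, p, b, f, v)
So the Witas cognate is 'nuzemek'.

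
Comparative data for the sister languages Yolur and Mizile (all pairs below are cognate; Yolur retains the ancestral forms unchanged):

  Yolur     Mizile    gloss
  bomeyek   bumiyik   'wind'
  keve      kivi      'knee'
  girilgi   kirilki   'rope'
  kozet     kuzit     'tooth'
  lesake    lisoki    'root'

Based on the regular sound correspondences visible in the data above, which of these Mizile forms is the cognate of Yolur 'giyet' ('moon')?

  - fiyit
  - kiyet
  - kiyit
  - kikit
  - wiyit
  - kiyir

girilgi ~ kirilki — Yolur g corresponds to Mizile k word-initially before a front vowel.
bomeyek ~ bumiyik, kozet ~ kuzit — Yolur e corresponds to Mizile i after a consonant, before a consonant other than r, m, n, p, b, f, v.
Applying these to Yolur 'giyet':
  giyet → kiyet   (g→k word-initially before a front vowel)
  kiyet → kiyit   (e→i after a consonant, before a consonant other than r, m, n, p, b, f, v)
So the Mizile cognate is 'kiyit'.

kiyit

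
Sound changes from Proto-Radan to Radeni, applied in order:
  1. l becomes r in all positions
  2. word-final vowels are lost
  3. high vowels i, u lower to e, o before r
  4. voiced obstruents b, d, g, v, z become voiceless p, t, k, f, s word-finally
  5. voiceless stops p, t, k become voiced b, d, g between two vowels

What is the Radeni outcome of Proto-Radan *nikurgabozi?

nigorgabos

Radeni: *nikurgabozi
  nikurgabozi (rule 1 does not apply)
  nikurgabozi → nikurgaboz   [apocope]
  nikurgaboz → nikorgaboz   [pre-rhotic lowering]
  nikorgaboz → nikorgabos   [final devoicing]
  nikorgabos → nigorgabos   [intervocalic voicing]
  giving Radeni nigorgabos.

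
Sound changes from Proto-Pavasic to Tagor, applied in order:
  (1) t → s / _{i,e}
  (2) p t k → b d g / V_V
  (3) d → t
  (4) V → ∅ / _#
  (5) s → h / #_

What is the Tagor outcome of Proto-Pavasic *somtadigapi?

homtatigab

Tagor: *somtadigapi
  somtadigapi (rule 1 does not apply)
  somtadigapi → somtadigabi   [intervocalic voicing]
  somtadigabi → somtatigabi   [unconditioned shift]
  somtatigabi → somtatigab   [apocope]
  somtatigab → homtatigab   [debuccalisation]
  giving Tagor homtatigab.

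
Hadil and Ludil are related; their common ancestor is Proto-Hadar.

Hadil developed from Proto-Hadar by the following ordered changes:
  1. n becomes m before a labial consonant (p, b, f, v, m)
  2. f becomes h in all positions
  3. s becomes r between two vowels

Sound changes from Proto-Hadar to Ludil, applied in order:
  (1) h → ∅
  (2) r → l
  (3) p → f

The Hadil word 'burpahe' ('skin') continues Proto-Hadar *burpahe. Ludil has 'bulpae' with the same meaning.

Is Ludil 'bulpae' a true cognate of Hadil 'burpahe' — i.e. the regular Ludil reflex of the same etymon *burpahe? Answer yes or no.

no

Derive the expected Ludil reflex of *burpahe:
Ludil: *burpahe > burpae > bulpae > bulfae  (by h-loss, unconditioned shift, unconditioned shift)
The regular Ludil reflex would be 'bulfae', but the attested form is 'bulpae'. The correspondence is irregular, so they are not cognates (the Ludil form has a different source).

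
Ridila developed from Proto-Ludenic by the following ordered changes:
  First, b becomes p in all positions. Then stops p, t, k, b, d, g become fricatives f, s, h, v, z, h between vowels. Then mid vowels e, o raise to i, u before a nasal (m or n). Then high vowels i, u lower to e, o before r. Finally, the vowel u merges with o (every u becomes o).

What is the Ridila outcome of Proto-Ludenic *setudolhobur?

sesozolhofor

Ridila: start from *setudolhobur.
  rule 1 (unconditioned shift): setudolhobur → setudolhopur
  rule 2 (intervocalic lenition): setudolhopur → sesuzolhofur
  rule 3: no change — sesuzolhofur
  rule 4 (pre-rhotic lowering): sesuzolhofur → sesuzolhofor
  rule 5 (vowel merger): sesuzolhofor → sesozolhofor
  ⇒ Ridila sesozolhofor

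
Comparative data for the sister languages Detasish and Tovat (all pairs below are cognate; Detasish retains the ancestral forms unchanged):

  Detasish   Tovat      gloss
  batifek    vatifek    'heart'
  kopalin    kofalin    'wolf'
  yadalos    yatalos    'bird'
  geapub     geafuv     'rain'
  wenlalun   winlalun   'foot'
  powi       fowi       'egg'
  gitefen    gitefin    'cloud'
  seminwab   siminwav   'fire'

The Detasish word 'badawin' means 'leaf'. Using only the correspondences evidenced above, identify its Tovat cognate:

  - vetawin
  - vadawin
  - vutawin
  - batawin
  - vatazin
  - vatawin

vatawin

batifek ~ vatifek — Detasish b corresponds to Tovat v word-initially before a back vowel.
yadalos ~ yatalos — Detasish d corresponds to Tovat t between vowels (before a back vowel).
Applying these to Detasish 'badawin':
  badawin → vadawin   (b→v word-initially before a back vowel)
  vadawin → vatawin   (d→t between vowels (before a back vowel))
So the Tovat cognate is 'vatawin'.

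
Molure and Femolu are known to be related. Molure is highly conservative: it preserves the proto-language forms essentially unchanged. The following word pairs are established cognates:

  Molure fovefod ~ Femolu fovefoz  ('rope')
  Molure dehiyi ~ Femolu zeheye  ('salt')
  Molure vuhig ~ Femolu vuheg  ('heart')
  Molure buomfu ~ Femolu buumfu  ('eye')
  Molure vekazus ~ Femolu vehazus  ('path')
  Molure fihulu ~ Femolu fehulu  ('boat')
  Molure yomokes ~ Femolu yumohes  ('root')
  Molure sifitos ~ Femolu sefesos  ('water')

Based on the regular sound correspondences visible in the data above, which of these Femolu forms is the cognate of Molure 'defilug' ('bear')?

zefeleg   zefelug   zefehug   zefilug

zefelug

dehiyi ~ zeheye — Molure d corresponds to Femolu z word-initially before a front vowel.
dehiyi ~ zeheye, vuhig ~ vuheg — Molure i corresponds to Femolu e after a consonant, before a consonant other than r, m, n, p, b, f, v.
Applying these to Molure 'defilug':
  defilug → zefilug   (d→z word-initially before a front vowel)
  zefilug → zefelug   (i→e after a consonant, before a consonant other than r, m, n, p, b, f, v)
So the Femolu cognate is 'zefelug'.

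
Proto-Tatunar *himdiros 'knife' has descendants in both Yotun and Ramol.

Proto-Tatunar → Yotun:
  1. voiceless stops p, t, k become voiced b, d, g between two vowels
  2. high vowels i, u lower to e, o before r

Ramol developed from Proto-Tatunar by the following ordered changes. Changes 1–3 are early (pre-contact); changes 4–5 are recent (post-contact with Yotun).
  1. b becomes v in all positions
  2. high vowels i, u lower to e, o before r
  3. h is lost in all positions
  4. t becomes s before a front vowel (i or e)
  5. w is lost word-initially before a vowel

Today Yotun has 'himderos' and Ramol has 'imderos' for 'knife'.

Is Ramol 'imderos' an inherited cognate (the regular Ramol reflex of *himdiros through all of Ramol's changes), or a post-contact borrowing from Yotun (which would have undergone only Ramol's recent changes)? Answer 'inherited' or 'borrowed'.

inherited

If inherited, *himdiros would pass through all of Ramol's changes:
Ramol: *himdiros
  himdiros (rule 1 does not apply)
  himdiros → himderos   [pre-rhotic lowering]
  himderos → imderos   [h-loss]
  imderos (rule 4 does not apply)
  imderos (rule 5 does not apply)
  giving Ramol imderos.
If borrowed from Yotun 'himderos' after the early changes, it would undergo only the recent ones:
  rule 4 (palatalisation): no change (himderos)
  rule 5 (glide loss): no change (himderos)
  ⇒ as a loan: himderos
Ramol 'imderos' matches the inherited outcome exactly, so it is an inherited cognate, not a loan.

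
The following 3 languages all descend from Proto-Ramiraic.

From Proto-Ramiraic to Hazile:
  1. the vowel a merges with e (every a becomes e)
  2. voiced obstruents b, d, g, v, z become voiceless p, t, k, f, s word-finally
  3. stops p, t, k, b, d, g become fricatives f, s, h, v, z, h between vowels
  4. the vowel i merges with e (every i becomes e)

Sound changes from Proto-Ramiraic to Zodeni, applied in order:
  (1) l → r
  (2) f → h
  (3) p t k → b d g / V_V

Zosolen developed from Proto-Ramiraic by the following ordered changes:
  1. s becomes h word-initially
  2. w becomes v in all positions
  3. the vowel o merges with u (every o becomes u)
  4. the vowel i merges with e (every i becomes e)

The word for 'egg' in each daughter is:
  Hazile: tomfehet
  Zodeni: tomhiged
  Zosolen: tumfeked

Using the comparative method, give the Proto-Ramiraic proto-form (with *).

Position 6: Hazile has h, Zodeni has g, Zosolen has k. Zosolen preserves k here (none of its changes turn any other segment into k), so the proto-segment is *k.
Position 4: Hazile has f, Zodeni has h, Zosolen has f. Zosolen preserves f here (none of its changes turn any other segment into f), so the proto-segment is *f.
Continuing position by position gives *tomfiked; check it forward:
Hazile: *tomfiked > tomfiket > tomfihet > tomfehet  (by final devoicing, intervocalic lenition, vowel merger)
Zodeni: start from *tomfiked.
  rule 1: no change — tomfiked
  rule 2 (unconditioned shift): tomfiked → tomhiked
  rule 3 (intervocalic voicing): tomhiked → tomhiged
  ⇒ Zodeni tomhiged
Zosolen: start from *tomfiked.
  rule 1: no change — tomfiked
  rule 2: no change — tomfiked
  rule 3 (vowel merger): tomfiked → tumfiked
  rule 4 (vowel merger): tumfiked → tumfeked
  ⇒ Zosolen tumfeked
Only *tomfiked yields all of Hazile tomfehet, Zodeni tomhiged, Zosolen tumfeked.

*tomfiked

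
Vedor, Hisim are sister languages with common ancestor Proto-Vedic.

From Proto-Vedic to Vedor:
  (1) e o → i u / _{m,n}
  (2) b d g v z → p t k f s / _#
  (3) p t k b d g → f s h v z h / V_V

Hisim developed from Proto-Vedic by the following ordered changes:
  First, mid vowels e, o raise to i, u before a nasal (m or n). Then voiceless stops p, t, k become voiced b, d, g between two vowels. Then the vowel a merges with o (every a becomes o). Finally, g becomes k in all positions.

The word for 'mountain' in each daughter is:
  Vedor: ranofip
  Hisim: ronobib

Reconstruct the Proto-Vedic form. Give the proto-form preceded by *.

*ranopib

Position 7: Vedor has p, Hisim has b. Taking the neighbouring segments as reconstructed: Vedor p could go back to *p or *b; Hisim b can only go back to *b — the one source consistent with every daughter is *b.
Position 5: Vedor has f, Hisim has b. Taking the neighbouring segments as reconstructed: Vedor f could go back to *p or *f; Hisim b could go back to *p or *b — the one source consistent with every daughter is *p.
Position 2: Vedor has a, Hisim has o. Vedor preserves a here (none of its changes turn any other segment into a), so the proto-segment is *a.
The remaining positions agree across the daughters. Check the candidate against every language:
Vedor: *ranopib
  ranopib (rule 1 does not apply)
  ranopib → ranopip   [final devoicing]
  ranopip → ranofip   [intervocalic lenition]
  giving Vedor ranofip.
Hisim: start from *ranopib.
  rule 1: no change — ranopib
  rule 2 (intervocalic voicing): ranopib → ranobib
  rule 3 (vowel merger): ranobib → ronobib
  rule 4: no change — ronobib
  ⇒ Hisim ronobib
Only *ranopib yields all of Vedor ranofip, Hisim ronobib.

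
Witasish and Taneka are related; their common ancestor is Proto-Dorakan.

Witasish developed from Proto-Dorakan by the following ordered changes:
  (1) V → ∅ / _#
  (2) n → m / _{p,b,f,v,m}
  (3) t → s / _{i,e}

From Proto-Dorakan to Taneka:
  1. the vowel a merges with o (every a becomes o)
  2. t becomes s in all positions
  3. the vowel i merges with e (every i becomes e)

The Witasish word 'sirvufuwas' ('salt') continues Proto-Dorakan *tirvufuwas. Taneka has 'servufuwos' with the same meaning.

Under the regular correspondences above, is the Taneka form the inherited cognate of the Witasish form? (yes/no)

yes

Derive the expected Taneka reflex of *tirvufuwas:
Taneka: *tirvufuwas
  tirvufuwas → tirvufuwos   [vowel merger]
  tirvufuwos → sirvufuwos   [unconditioned shift]
  sirvufuwos → servufuwos   [vowel merger]
  giving Taneka servufuwos.
Taneka 'servufuwos' matches the regular reflex exactly, so the pair is cognate.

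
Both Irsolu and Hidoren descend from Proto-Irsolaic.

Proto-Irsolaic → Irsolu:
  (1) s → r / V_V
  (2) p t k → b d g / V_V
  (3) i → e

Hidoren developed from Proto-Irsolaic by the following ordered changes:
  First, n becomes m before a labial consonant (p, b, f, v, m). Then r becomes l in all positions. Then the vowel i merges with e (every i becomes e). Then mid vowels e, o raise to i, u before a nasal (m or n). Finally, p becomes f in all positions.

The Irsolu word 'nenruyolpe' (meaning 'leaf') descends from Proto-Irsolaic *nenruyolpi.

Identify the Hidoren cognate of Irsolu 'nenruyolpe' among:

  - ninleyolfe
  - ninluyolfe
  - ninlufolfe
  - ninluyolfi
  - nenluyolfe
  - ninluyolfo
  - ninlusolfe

ninluyolfe

Hidoren: *nenruyolpi
  nenruyolpi (rule 1 does not apply)
  nenruyolpi → nenluyolpi   [unconditioned shift]
  nenluyolpi → nenluyolpe   [vowel merger]
  nenluyolpe → ninluyolpe   [pre-nasal raising]
  ninluyolpe → ninluyolfe   [unconditioned shift]
  giving Hidoren ninluyolfe.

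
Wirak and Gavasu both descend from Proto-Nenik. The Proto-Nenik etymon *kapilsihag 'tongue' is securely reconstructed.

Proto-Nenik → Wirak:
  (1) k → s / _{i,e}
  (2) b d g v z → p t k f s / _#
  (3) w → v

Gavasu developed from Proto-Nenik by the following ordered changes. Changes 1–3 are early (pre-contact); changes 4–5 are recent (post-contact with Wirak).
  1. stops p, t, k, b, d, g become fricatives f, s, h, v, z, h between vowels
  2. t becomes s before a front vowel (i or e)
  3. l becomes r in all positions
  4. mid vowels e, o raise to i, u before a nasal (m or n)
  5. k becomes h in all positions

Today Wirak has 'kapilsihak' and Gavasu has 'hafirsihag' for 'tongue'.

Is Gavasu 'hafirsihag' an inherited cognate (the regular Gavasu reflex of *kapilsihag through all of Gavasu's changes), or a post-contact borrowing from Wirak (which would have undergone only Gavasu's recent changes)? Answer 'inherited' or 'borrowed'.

If inherited, *kapilsihag would pass through all of Gavasu's changes:
Gavasu: start from *kapilsihag.
  rule 1 (intervocalic lenition): kapilsihag → kafilsihag
  rule 2: no change — kafilsihag
  rule 3 (unconditioned shift): kafilsihag → kafirsihag
  rule 4: no change — kafirsihag
  rule 5 (unconditioned shift): kafirsihag → hafirsihag
  ⇒ Gavasu hafirsihag
If borrowed from Wirak 'kapilsihak' after the early changes, it would undergo only the recent ones:
  rule 4 (pre-nasal raising): no change (kapilsihak)
  rule 5 (unconditioned shift): kapilsihak → hapilsihah
  ⇒ as a loan: hapilsihah
Gavasu 'hafirsihag' matches the inherited outcome exactly, so it is an inherited cognate, not a loan.

inherited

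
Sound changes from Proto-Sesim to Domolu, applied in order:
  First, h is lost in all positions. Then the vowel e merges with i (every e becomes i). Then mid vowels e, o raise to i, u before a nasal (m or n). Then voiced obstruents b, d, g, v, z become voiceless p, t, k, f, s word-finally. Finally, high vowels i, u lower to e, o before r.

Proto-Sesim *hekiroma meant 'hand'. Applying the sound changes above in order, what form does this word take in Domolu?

Domolu: *hekiroma > ekiroma > ikiroma > ikiruma > ikeruma  (by h-loss, vowel merger, pre-nasal raising, pre-rhotic lowering)

ikeruma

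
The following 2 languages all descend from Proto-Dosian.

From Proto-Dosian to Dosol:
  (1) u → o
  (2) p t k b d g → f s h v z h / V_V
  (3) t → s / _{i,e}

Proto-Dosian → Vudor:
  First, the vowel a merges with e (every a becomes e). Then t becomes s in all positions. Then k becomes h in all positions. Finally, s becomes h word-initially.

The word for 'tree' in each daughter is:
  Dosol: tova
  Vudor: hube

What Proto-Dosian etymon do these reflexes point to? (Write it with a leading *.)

Position 2: Dosol has o, Vudor has u. Vudor preserves u here (none of its changes turn any other segment into u), so the proto-segment is *u.
Position 1: Dosol has t, Vudor has h. Dosol preserves t here (none of its changes turn any other segment into t), so the proto-segment is *t.
Position 3: Dosol has v, Vudor has b. Vudor preserves b here (none of its changes turn any other segment into b), so the proto-segment is *b.
This points to *tuba. Verify forward in each daughter:
Dosol: *tuba
  tuba → toba   [vowel merger]
  toba → tova   [intervocalic lenition]
  tova (rule 3 does not apply)
  giving Dosol tova.
Vudor: start from *tuba.
  rule 1 (vowel merger): tuba → tube
  rule 2 (unconditioned shift): tube → sube
  rule 3: no change — sube
  rule 4 (debuccalisation): sube → hube
  ⇒ Vudor hube
No other proto-form is consistent with every reflex, so the reconstruction is *tuba.

*tuba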